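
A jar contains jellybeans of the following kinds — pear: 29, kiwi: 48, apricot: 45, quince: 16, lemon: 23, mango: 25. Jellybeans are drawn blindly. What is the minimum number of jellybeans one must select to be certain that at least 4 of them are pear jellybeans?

161

In the worst case for collecting pear jellybeans, every non-pear jellybean comes out first.
There are 48 + 45 + 16 + 23 + 25 = 157 non-pear jellybeans altogether.
After those, each further jellybean must be pear, so 157 + 4 = 161 draws guarantee 4 pear jellybeans.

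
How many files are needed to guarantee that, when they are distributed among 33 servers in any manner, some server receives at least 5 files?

With 132 files one could put exactly 4 in each of the 33 servers, and no server would reach 5.
By pigeonhole, one more file must land in a server that already has 4, giving it 5.
So 33 × 4 + 1 = 133 files are required.

133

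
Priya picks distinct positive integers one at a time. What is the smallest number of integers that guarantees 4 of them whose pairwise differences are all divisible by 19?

58

Integers whose pairwise differences are multiples of 19 are exactly those sharing a remainder mod 19. The 19 residue classes mod 19 are the pigeonholes.
With 57 integers one could put 3 in each residue class and have no class reach 4.
The 58th integer pushes some class to 4, so 19·3 + 1 = 58.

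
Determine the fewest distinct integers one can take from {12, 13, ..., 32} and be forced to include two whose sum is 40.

A set avoiding the sum 40 can contain at most one of each pair {x, 40−x}, plus the 5 elements whose complement lies outside the range or equal to its own complement.
The integers 20, …, 32 (13 of them) are such a set: any two sum to at least 20+21 = 41 > 40.
By the pigeonhole principle, any 14th integer completes one of the 8 pairs, so 14 choices force a sum of 40.

14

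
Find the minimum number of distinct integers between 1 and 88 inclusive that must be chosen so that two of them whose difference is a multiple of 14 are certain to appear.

15

Integers whose pairwise differences are multiples of 14 are exactly those sharing a remainder mod 14. By pigeonhole, the 14 residue classes mod 14 are the pigeonholes.
With 14 integers one could put 1 in each residue class and have no class reach 2.
The 15th integer pushes some class to 2, so 14·1 + 1 = 15.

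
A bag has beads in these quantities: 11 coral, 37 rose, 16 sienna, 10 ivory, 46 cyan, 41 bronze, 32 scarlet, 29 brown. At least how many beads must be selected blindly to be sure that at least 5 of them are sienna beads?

In the worst case for collecting sienna beads, every non-sienna bead comes out first.
There are 11 + 37 + 10 + 46 + 41 + 32 + 29 = 206 non-sienna beads altogether.
After those, each further bead must be sienna, so 206 + 5 = 211 draws guarantee 5 sienna beads.

211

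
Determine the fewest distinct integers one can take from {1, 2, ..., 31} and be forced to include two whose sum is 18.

24

A set avoiding the sum 18 can contain at most one of each pair {x, 18−x}, plus the 15 elements whose complement lies outside the range or equal to its own complement.
The integers 9, …, 31 (23 of them) are such a set: any two sum to at least 9+10 = 19 > 18.
By pigeonhole, any 24th integer completes one of the 8 pairs, so 24 choices force a sum of 18.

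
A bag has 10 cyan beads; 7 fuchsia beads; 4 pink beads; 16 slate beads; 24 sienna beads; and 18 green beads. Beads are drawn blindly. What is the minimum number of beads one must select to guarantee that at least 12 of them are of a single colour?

55

The 6 colours are the holes; the beads drawn are the pigeons.
To avoid 12 of any one colour, the worst case takes at most 11 of each colour, or every bead of a colour that has fewer than 11.
That gives 10 + 7 + 4 + 11 + 11 + 11 = 54 beads with no colour reaching 12.
The next bead forces some colour to 12, so 54 + 1 = 55.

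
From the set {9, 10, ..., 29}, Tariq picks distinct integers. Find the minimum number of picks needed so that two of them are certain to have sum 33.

Group the elements by complementary pair {x, 33−x}: {9,24}, {10,23}, {11,22}, …, giving 8 two-element pairs and 5 integers whose partner 33−x falls outside [9,29].
Treating each of those 13 groups as a pigeonhole, one can pick one integer per group — 13 integers — with no two summing to 33.
The 14th integer lands in an occupied pair, forcing a sum of 33.

14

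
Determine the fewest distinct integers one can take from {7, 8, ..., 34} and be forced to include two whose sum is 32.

Two chosen integers sum to 32 exactly when both halves of some pair {x, 32−x} with 7 ≤ x ≤ 32−x ≤ 25 are chosen — 9 such pairs.
The remaining 10 elements (those with no distinct partner in range) can never complete a 32-sum, so the worst case takes all of them and one from each pair: 10 + 9 = 19.
The 20th integer has to be the second member of some pair, so 19 + 1 = 20.

20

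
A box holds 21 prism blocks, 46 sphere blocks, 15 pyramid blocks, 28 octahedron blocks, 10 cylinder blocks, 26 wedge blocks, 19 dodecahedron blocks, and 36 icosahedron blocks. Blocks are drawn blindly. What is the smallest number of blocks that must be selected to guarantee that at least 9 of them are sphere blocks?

164

In the worst case for collecting sphere blocks, every non-sphere block comes out first.
There are 21 + 15 + 28 + 10 + 26 + 19 + 36 = 155 non-sphere blocks altogether.
After those, each further block must be sphere, so 155 + 9 = 164 draws guarantee 9 sphere blocks.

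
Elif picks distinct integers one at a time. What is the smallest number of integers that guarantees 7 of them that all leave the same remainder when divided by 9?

Pigeonhole: the 9 residue classes mod 9 are the pigeonholes.
With 54 integers one could put 6 in each residue class and have no class reach 7.
The 55th integer pushes some class to 7, so 9·6 + 1 = 55.

55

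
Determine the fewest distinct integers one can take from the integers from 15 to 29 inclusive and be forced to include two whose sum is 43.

Group the elements by complementary pair {x, 43−x}: {15,28}, {16,27}, {17,26}, …, giving 7 two-element pairs and 1 integer whose partner 43−x falls outside [15,29].
Treating each of those 8 groups as a pigeonhole, one can pick one integer per group — 8 integers — with no two summing to 43.
The 9th integer lands in an occupied pair, forcing a sum of 43.

9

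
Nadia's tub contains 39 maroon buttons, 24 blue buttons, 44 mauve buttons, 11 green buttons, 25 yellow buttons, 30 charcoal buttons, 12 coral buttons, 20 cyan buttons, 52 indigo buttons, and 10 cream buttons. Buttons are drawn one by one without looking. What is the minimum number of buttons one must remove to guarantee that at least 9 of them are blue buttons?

252

In the worst case for collecting blue buttons, every non-blue button comes out first.
There are 39 + 44 + 11 + 25 + 30 + 12 + 20 + 52 + 10 = 243 non-blue buttons altogether.
After those, each further button must be blue, so 243 + 9 = 252 draws guarantee 9 blue buttons.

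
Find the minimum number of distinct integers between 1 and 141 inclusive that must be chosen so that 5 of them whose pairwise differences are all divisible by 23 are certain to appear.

93

Integers whose pairwise differences are multiples of 23 are exactly those sharing a remainder mod 23. By pigeonhole, the 23 residue classes mod 23 are the pigeonholes.
With 92 integers one could put 4 in each residue class and have no class reach 5.
The 93rd integer pushes some class to 5, so 23·4 + 1 = 93.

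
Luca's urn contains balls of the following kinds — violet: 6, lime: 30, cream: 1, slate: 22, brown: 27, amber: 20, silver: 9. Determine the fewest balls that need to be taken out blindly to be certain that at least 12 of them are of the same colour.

61

By pigeonhole, put each drawn ball into a box by colour. The largest draw with every box below 12 takes min(count, 11) from each colour; colours with fewer than 11 contribute all they have.
Σ min(cᵢ, 11) = 6 + 11 + 1 + 11 + 11 + 11 + 9 = 60.
Draw number 60 + 1 = 61 must push one box to 12.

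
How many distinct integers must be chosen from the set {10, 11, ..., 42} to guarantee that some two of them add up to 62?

23

A set avoiding the sum 62 can contain at most one of each pair {x, 62−x}, plus the 11 elements whose complement lies outside the range or equal to its own complement.
The integers 10, …, 31 (22 of them) are such a set: any two sum to at least 10+11 = 21 and at most 30+31 = 61 < 62.
Any 23rd integer completes one of the 11 pairs, so 23 choices force a sum of 62.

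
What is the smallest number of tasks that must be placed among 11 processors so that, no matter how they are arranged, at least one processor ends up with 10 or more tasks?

100

With 99 tasks one could put exactly 9 in each of the 11 processors, and no processor would reach 10.
One more task must land in a processor that already has 9, giving it 10.
So 11 × 9 + 1 = 100 tasks are required.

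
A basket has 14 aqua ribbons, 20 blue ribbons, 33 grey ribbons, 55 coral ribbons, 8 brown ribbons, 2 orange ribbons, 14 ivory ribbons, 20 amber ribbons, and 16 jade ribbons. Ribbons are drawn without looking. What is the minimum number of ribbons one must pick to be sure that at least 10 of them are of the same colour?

74

By the pigeonhole principle, put each drawn ribbon into a box by colour. The largest draw with every box below 10 takes min(count, 9) from each colour; colours with fewer than 9 contribute all they have.
Σ min(cᵢ, 9) = 9 + 9 + 9 + 9 + 8 + 2 + 9 + 9 + 9 = 73.
Draw number 73 + 1 = 74 must push one box to 10.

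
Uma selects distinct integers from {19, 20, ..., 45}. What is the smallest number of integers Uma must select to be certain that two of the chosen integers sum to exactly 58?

18

A set avoiding the sum 58 can contain at most one of each pair {x, 58−x}, plus the 7 elements whose complement lies outside the range or equal to its own complement.
The integers 29, …, 45 (17 of them) are such a set: any two sum to at least 29+30 = 59 > 58.
Any 18th integer completes one of the 10 pairs, so 18 choices force a sum of 58.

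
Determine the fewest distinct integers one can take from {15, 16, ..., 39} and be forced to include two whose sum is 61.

A set avoiding the sum 61 can contain at most one of each pair {x, 61−x}, plus the 7 elements whose complement lies outside the range.
The integers 15, …, 30 (16 of them) are such a set: any two sum to at least 15+16 = 31 and at most 29+30 = 59 < 61.
By pigeonhole, any 17th integer completes one of the 9 pairs, so 17 choices force a sum of 61.

17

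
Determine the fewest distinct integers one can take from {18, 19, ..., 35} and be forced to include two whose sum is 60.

14

Two chosen integers sum to 60 exactly when both halves of some pair {x, 60−x} with 25 ≤ x ≤ 60−x ≤ 35 are chosen — 5 such pairs.
The remaining 8 elements (those with no distinct partner in range) can never complete a 60-sum, so the worst case takes all of them and one from each pair: 8 + 5 = 13.
The 14th integer has to be the second member of some pair, so 13 + 1 = 14.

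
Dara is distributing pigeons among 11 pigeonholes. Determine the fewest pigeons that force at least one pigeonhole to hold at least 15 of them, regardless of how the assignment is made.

155

With 154 pigeons one could put exactly 14 in each of the 11 pigeonholes, and no pigeonhole would reach 15.
Pigeonhole: one more pigeon must land in a pigeonhole that already has 14, giving it 15.
So 11 × 14 + 1 = 155 pigeons are required.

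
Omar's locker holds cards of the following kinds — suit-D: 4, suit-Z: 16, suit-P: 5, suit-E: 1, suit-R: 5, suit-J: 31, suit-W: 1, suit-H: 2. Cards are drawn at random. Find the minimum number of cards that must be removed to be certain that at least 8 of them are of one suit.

33

The 8 suits are the holes; the cards drawn are the pigeons.
To avoid 8 of any one suit, the worst case takes at most 7 of each suit, or every card of a suit that has fewer than 7.
That gives 4 + 7 + 5 + 1 + 5 + 7 + 1 + 2 = 32 cards with no suit reaching 8.
The next card forces some suit to 8, so 32 + 1 = 33.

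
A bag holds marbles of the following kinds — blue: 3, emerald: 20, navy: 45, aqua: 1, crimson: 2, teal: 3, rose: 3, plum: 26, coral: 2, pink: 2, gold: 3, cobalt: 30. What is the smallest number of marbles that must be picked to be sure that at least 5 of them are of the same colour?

36

Pigeonhole: the 12 colours are the holes; the marbles drawn are the pigeons.
To avoid 5 of any one colour, the worst case takes at most 4 of each colour, or every marble of a colour that has fewer than 4.
That gives 3 + 4 + 4 + 1 + 2 + 3 + 3 + 4 + 2 + 2 + 3 + 4 = 35 marbles with no colour reaching 5.
The next marble forces some colour to 5, so 35 + 1 = 36.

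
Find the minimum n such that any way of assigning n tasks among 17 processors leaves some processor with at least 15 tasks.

With 238 tasks one could put exactly 14 in each of the 17 processors, and no processor would reach 15.
By the pigeonhole principle, one more task must land in a processor that already has 14, giving it 15.
So 17 × 14 + 1 = 239 tasks are required.

239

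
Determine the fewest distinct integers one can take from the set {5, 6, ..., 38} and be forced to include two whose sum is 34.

23

Two chosen integers sum to 34 exactly when both halves of some pair {x, 34−x} with 5 ≤ x ≤ 34−x ≤ 29 are chosen — 12 such pairs.
The remaining 10 elements (those with no distinct partner in range) can never complete a 34-sum, so the worst case takes all of them and one from each pair: 10 + 12 = 22.
The 23rd integer has to be the second member of some pair, so 22 + 1 = 23.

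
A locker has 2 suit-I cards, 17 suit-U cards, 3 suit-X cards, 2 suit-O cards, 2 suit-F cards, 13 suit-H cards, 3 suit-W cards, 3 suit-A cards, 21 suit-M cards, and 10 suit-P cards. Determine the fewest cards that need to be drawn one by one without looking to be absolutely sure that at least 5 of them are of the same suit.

The 10 suits are the holes; the cards drawn are the pigeons.
To avoid 5 of any one suit, the worst case takes at most 4 of each suit, or every card of a suit that has fewer than 4.
That gives 2 + 4 + 3 + 2 + 2 + 4 + 3 + 3 + 4 + 4 = 31 cards with no suit reaching 5.
The next card forces some suit to 5, so 31 + 1 = 32.

32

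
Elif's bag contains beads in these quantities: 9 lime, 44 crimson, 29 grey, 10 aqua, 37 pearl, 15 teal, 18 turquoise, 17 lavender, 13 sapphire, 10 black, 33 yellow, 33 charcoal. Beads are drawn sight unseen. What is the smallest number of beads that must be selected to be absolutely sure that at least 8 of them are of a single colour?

By pigeonhole, the 12 colours are the holes; the beads drawn are the pigeons.
To avoid 8 of any one colour, the worst case takes at most 7 of each colour.
That gives 7 + 7 + 7 + 7 + 7 + 7 + 7 + 7 + 7 + 7 + 7 + 7 = 84 beads with no colour reaching 8.
The next bead forces some colour to 8, so 84 + 1 = 85.

85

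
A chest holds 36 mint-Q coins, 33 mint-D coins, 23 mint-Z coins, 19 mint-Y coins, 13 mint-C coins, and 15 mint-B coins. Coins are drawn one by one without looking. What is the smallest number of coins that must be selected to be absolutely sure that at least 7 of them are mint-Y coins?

127

In the worst case for collecting mint-Y coins, every non-mint-Y coin comes out first.
There are 36 + 33 + 23 + 13 + 15 = 120 non-mint-Y coins altogether.
After those, each further coin must be mint-Y, so 120 + 7 = 127 draws guarantee 7 mint-Y coins.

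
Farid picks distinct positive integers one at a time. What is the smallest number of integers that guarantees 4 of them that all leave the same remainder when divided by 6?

19

By pigeonhole, the 6 residue classes mod 6 are the pigeonholes.
With 18 integers one could put 3 in each residue class and have no class reach 4.
The 19th integer pushes some class to 4, so 6·3 + 1 = 19.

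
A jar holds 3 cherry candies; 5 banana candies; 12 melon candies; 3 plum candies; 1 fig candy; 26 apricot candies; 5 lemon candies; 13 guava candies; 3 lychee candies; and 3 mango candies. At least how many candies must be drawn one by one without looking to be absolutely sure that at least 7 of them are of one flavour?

The 10 flavours are the holes; the candies drawn are the pigeons.
To avoid 7 of any one flavour, the worst case takes at most 6 of each flavour, or every candy of a flavour that has fewer than 6.
That gives 3 + 5 + 6 + 3 + 1 + 6 + 5 + 6 + 3 + 3 = 41 candies with no flavour reaching 7.
The next candy forces some flavour to 7, so 41 + 1 = 42.

42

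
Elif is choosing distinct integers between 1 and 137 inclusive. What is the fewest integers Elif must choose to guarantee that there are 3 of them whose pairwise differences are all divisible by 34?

69

Integers whose pairwise differences are multiples of 34 are exactly those sharing a remainder mod 34. Pigeonhole: the 34 residue classes mod 34 are the pigeonholes.
With 68 integers one could put 2 in each residue class and have no class reach 3.
The 69th integer pushes some class to 3, so 34·2 + 1 = 69.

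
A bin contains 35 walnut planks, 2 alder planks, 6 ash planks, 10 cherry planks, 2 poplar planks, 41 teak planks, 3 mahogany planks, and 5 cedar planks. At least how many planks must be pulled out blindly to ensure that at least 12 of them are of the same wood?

51

An adversary could hand out at most 11 planks per wood (6 woods run out sooner): 11 + 2 + 6 + 10 + 2 + 11 + 3 + 5 = 50 planks and still no wood has 12.
Pigeonhole: one more plank lands in a wood already at 11, so 51 draws are enough and 50 are not.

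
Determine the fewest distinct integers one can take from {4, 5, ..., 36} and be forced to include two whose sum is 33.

Two chosen integers sum to 33 exactly when both halves of some pair {x, 33−x} with 4 ≤ x ≤ 33−x ≤ 29 are chosen — 13 such pairs.
The remaining 7 elements (those with no distinct partner in range) can never complete a 33-sum, so the worst case takes all of them and one from each pair: 7 + 13 = 20.
The 21st integer has to be the second member of some pair, so 20 + 1 = 21.

21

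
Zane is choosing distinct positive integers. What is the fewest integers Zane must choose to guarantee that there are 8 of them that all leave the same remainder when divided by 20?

141

By pigeonhole, the 20 residue classes mod 20 are the pigeonholes.
With 140 integers one could put 7 in each residue class and have no class reach 8.
The 141st integer pushes some class to 8, so 20·7 + 1 = 141.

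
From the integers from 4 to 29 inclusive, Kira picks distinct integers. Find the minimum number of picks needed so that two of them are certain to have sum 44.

20

Two chosen integers sum to 44 exactly when both halves of some pair {x, 44−x} with 15 ≤ x ≤ 44−x ≤ 29 are chosen — 7 such pairs.
The remaining 12 elements (those with no distinct partner in range) can never complete a 44-sum, so the worst case takes all of them and one from each pair: 12 + 7 = 19.
By the pigeonhole principle, the 20th integer has to be the second member of some pair, so 19 + 1 = 20.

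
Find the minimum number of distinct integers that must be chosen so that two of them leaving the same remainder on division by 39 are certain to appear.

40

Pigeonhole: the 39 residue classes mod 39 are the pigeonholes.
With 39 integers one could put 1 in each residue class and have no class reach 2.
The 40th integer pushes some class to 2, so 39·1 + 1 = 40.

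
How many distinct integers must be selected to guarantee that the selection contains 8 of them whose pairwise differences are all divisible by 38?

Integers whose pairwise differences are multiples of 38 are exactly those sharing a remainder mod 38. Pigeonhole: the 38 residue classes mod 38 are the pigeonholes.
With 266 integers one could put 7 in each residue class and have no class reach 8.
The 267th integer pushes some class to 8, so 38·7 + 1 = 267.

267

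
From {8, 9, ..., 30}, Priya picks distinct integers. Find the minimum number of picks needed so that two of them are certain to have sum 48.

18

Two chosen integers sum to 48 exactly when both halves of some pair {x, 48−x} with 18 ≤ x ≤ 48−x ≤ 30 are chosen — 6 such pairs.
The remaining 11 elements (those with no distinct partner in range) can never complete a 48-sum, so the worst case takes all of them and one from each pair: 11 + 6 = 17.
By pigeonhole, the 18th integer has to be the second member of some pair, so 17 + 1 = 18.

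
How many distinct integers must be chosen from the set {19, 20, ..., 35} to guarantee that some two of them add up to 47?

A set avoiding the sum 47 can contain at most one of each pair {x, 47−x}, plus the 7 elements whose complement lies outside the range.
The integers 24, …, 35 (12 of them) are such a set: any two sum to at least 24+25 = 49 > 47.
Any 13th integer completes one of the 5 pairs, so 13 choices force a sum of 47.

13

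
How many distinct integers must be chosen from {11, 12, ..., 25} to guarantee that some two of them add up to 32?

11

A set avoiding the sum 32 can contain at most one of each pair {x, 32−x}, plus the 5 elements whose complement lies outside the range or equal to its own complement.
The integers 16, …, 25 (10 of them) are such a set: any two sum to at least 16+17 = 33 > 32.
By the pigeonhole principle, any 11th integer completes one of the 5 pairs, so 11 choices force a sum of 32.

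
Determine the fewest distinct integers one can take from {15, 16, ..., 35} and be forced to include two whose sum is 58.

Group the elements by complementary pair {x, 58−x}: {23,35}, {24,34}, {25,33}, …, giving 6 two-element pairs, the single value 29 (it cannot pair with itself since the integers are distinct), and 8 integers whose partner 58−x falls outside [15,35].
Pigeonhole: treating each of those 15 groups as a pigeonhole, one can pick one integer per group — 15 integers — with no two summing to 58.
The 16th integer lands in an occupied pair, forcing a sum of 58.

16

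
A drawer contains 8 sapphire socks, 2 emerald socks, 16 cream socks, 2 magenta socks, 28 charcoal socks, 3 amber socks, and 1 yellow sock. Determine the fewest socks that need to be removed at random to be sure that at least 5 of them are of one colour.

21

By pigeonhole, the 7 colours are the holes; the socks drawn are the pigeons.
To avoid 5 of any one colour, the worst case takes at most 4 of each colour, or every sock of a colour that has fewer than 4.
That gives 4 + 2 + 4 + 2 + 4 + 3 + 1 = 20 socks with no colour reaching 5.
The next sock forces some colour to 5, so 20 + 1 = 21.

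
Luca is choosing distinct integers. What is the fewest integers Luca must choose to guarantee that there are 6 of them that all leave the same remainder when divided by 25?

By the pigeonhole principle, the 25 residue classes mod 25 are the pigeonholes.
With 125 integers one could put 5 in each residue class and have no class reach 6.
The 126th integer pushes some class to 6, so 25·5 + 1 = 126.

126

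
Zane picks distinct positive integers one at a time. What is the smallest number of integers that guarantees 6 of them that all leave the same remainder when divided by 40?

201

The 40 residue classes mod 40 are the pigeonholes.
With 200 integers one could put 5 in each residue class and have no class reach 6.
The 201st integer pushes some class to 6, so 40·5 + 1 = 201.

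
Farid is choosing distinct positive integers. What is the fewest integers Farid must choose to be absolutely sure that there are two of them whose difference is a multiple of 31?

32

Integers whose pairwise differences are multiples of 31 are exactly those sharing a remainder mod 31. By pigeonhole, the 31 residue classes mod 31 are the pigeonholes.
With 31 integers one could put 1 in each residue class and have no class reach 2.
The 32nd integer pushes some class to 2, so 31·1 + 1 = 32.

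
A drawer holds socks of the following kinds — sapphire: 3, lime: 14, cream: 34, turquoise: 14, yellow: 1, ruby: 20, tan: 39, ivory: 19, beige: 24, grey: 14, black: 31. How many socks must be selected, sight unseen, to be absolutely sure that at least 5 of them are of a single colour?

The 11 colours are the holes; the socks drawn are the pigeons.
To avoid 5 of any one colour, the worst case takes at most 4 of each colour, or every sock of a colour that has fewer than 4.
That gives 3 + 4 + 4 + 4 + 1 + 4 + 4 + 4 + 4 + 4 + 4 = 40 socks with no colour reaching 5.
The next sock forces some colour to 5, so 40 + 1 = 41.

41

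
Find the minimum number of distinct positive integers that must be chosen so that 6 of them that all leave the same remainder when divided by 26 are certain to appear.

By pigeonhole, the 26 residue classes mod 26 are the pigeonholes.
With 130 integers one could put 5 in each residue class and have no class reach 6.
The 131st integer pushes some class to 6, so 26·5 + 1 = 131.

131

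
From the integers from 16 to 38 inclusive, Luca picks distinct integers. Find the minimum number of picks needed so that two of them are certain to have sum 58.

15

Two chosen integers sum to 58 exactly when both halves of some pair {x, 58−x} with 20 ≤ x ≤ 58−x ≤ 38 are chosen — 9 such pairs.
The remaining 5 elements (those with no distinct partner in range) can never complete a 58-sum, so the worst case takes all of them and one from each pair: 5 + 9 = 14.
By the pigeonhole principle, the 15th integer has to be the second member of some pair, so 14 + 1 = 15.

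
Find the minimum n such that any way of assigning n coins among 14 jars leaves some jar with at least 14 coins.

183

With 182 coins one could put exactly 13 in each of the 14 jars, and no jar would reach 14.
One more coin must land in a jar that already has 13, giving it 14.
So 14 × 13 + 1 = 183 coins are required.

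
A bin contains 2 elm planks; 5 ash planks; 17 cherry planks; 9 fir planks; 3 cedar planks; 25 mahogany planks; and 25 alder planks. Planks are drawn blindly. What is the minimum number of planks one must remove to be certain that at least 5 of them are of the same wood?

Pigeonhole: put each drawn plank into a box by wood. The largest draw with every box below 5 takes min(count, 4) from each wood; woods with fewer than 4 contribute all they have.
Σ min(cᵢ, 4) = 2 + 4 + 4 + 4 + 3 + 4 + 4 = 25.
Draw number 25 + 1 = 26 must push one box to 5.

26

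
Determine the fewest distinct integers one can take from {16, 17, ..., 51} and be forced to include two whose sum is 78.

Group the elements by complementary pair {x, 78−x}: {27,51}, {28,50}, {29,49}, …, giving 12 two-element pairs, the single value 39 (it cannot pair with itself since the integers are distinct), and 11 integers whose partner 78−x falls outside [16,51].
By pigeonhole, treating each of those 24 groups as a pigeonhole, one can pick one integer per group — 24 integers — with no two summing to 78.
The 25th integer lands in an occupied pair, forcing a sum of 78.

25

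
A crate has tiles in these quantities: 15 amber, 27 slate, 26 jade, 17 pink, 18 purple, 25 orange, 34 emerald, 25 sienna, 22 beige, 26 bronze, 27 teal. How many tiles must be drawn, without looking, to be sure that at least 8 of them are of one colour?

An adversary could hand out at most 7 tiles per colour: 7 + 7 + 7 + 7 + 7 + 7 + 7 + 7 + 7 + 7 + 7 = 77 tiles and still no colour has 8.
Pigeonhole: one more tile lands in a colour already at 7, so 78 draws are enough and 77 are not.

78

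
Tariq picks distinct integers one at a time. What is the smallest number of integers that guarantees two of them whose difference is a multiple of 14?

15

Integers whose pairwise differences are multiples of 14 are exactly those sharing a remainder mod 14. The 14 residue classes mod 14 are the pigeonholes.
With 14 integers one could put 1 in each residue class and have no class reach 2.
The 15th integer pushes some class to 2, so 14·1 + 1 = 15.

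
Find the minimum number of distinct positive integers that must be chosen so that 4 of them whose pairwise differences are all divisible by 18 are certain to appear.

55

Integers whose pairwise differences are multiples of 18 are exactly those sharing a remainder mod 18. The 18 residue classes mod 18 are the pigeonholes.
With 54 integers one could put 3 in each residue class and have no class reach 4.
The 55th integer pushes some class to 4, so 18·3 + 1 = 55.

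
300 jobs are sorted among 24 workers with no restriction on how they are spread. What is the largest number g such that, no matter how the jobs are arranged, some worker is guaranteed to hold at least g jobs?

By pigeonhole, the 24 workers are the holes and the 300 jobs are the pigeons.
If every worker held at most 12 jobs, the total would be at most 24 × 12 = 288, which is less than 300.
So some worker holds at least ⌈300/24⌉ = 13 jobs.

13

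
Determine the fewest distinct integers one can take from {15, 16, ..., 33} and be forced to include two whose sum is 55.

Two chosen integers sum to 55 exactly when both halves of some pair {x, 55−x} with 22 ≤ x ≤ 55−x ≤ 33 are chosen — 6 such pairs.
The remaining 7 elements (those with no distinct partner in range) can never complete a 55-sum, so the worst case takes all of them and one from each pair: 7 + 6 = 13.
By pigeonhole, the 14th integer has to be the second member of some pair, so 13 + 1 = 14.

14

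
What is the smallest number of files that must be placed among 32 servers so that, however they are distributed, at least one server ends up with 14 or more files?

With 416 files one could put exactly 13 in each of the 32 servers, and no server would reach 14.
By the pigeonhole principle, one more file must land in a server that already has 13, giving it 14.
So 32 × 13 + 1 = 417 files are required.

417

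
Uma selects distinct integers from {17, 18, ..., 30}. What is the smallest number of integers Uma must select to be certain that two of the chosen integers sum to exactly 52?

11

Group the elements by complementary pair {x, 52−x}: {22,30}, {23,29}, {24,28}, …, giving 4 two-element pairs, the single value 26 (it cannot pair with itself since the integers are distinct), and 5 integers whose partner 52−x falls outside [17,30].
By the pigeonhole principle, treating each of those 10 groups as a pigeonhole, one can pick one integer per group — 10 integers — with no two summing to 52.
The 11th integer lands in an occupied pair, forcing a sum of 52.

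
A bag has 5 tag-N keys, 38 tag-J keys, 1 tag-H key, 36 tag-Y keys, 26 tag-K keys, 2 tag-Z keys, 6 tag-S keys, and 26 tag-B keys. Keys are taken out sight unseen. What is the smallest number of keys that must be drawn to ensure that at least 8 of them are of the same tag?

An adversary could hand out at most 7 keys per tag (4 tags run out sooner): 5 + 7 + 1 + 7 + 7 + 2 + 6 + 7 = 42 keys and still no tag has 8.
One more key lands in a tag already at 7, so 43 draws are enough and 42 are not.

43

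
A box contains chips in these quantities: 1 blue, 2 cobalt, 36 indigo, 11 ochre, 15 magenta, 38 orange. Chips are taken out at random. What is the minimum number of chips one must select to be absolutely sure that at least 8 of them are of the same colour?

By pigeonhole, the 6 colours are the holes; the chips drawn are the pigeons.
To avoid 8 of any one colour, the worst case takes at most 7 of each colour, or every chip of a colour that has fewer than 7.
That gives 1 + 2 + 7 + 7 + 7 + 7 = 31 chips with no colour reaching 8.
The next chip forces some colour to 8, so 31 + 1 = 32.

32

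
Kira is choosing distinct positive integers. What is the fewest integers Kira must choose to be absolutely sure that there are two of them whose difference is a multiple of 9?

Integers whose pairwise differences are multiples of 9 are exactly those sharing a remainder mod 9. Pigeonhole: the 9 residue classes mod 9 are the pigeonholes.
With 9 integers one could put 1 in each residue class and have no class reach 2.
The 10th integer pushes some class to 2, so 9·1 + 1 = 10.

10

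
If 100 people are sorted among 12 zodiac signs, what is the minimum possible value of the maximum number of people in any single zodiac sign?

By pigeonhole, the 12 zodiac signs are the holes and the 100 people are the pigeons.
If every zodiac sign held at most 8 people, the total would be at most 12 × 8 = 96, which is less than 100.
So some zodiac sign holds at least ⌈100/12⌉ = 9 people.

9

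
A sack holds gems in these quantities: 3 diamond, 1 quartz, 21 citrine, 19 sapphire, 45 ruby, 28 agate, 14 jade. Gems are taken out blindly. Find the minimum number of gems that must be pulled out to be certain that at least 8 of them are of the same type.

40

An adversary could hand out at most 7 gems per type (diamond, quartz run out sooner): 3 + 1 + 7 + 7 + 7 + 7 + 7 = 39 gems and still no type has 8.
One more gem lands in a type already at 7, so 40 draws are enough and 39 are not.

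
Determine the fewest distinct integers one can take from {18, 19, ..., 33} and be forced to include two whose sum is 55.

Two chosen integers sum to 55 exactly when both halves of some pair {x, 55−x} with 22 ≤ x ≤ 55−x ≤ 33 are chosen — 6 such pairs.
The remaining 4 elements (those with no distinct partner in range) can never complete a 55-sum, so the worst case takes all of them and one from each pair: 4 + 6 = 10.
The 11th integer has to be the second member of some pair, so 10 + 1 = 11.

11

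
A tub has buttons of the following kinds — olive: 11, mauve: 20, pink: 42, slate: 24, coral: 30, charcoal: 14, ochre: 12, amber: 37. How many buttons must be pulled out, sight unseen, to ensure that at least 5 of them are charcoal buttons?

181

In the worst case for collecting charcoal buttons, every non-charcoal button comes out first.
There are 11 + 20 + 42 + 24 + 30 + 12 + 37 = 176 non-charcoal buttons altogether.
After those, each further button must be charcoal, so 176 + 5 = 181 draws guarantee 5 charcoal buttons.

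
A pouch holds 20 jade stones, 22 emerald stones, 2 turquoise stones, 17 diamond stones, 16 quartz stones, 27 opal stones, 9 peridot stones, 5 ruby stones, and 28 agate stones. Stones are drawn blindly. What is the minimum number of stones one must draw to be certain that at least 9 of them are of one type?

By the pigeonhole principle, the 9 types are the holes; the stones drawn are the pigeons.
To avoid 9 of any one type, the worst case takes at most 8 of each type, or every stone of a type that has fewer than 8.
That gives 8 + 8 + 2 + 8 + 8 + 8 + 8 + 5 + 8 = 63 stones with no type reaching 9.
The next stone forces some type to 9, so 63 + 1 = 64.

64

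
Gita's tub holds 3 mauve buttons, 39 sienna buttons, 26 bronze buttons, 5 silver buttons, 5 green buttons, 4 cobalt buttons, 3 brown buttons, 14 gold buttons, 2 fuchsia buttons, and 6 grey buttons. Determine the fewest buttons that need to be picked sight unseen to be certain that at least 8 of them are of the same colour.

50

An adversary could hand out at most 7 buttons per colour (7 colours run out sooner): 3 + 7 + 7 + 5 + 5 + 4 + 3 + 7 + 2 + 6 = 49 buttons and still no colour has 8.
By the pigeonhole principle, one more button lands in a colour already at 7, so 50 draws are enough and 49 are not.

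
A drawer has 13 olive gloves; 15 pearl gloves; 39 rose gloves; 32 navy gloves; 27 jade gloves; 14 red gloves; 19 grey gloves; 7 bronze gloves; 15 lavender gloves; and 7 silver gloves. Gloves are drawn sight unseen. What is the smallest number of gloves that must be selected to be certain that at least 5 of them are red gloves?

In the worst case for collecting red gloves, every non-red glove comes out first.
There are 13 + 15 + 39 + 32 + 27 + 19 + 7 + 15 + 7 = 174 non-red gloves altogether.
After those, each further glove must be red, so 174 + 5 = 179 draws guarantee 5 red gloves.

179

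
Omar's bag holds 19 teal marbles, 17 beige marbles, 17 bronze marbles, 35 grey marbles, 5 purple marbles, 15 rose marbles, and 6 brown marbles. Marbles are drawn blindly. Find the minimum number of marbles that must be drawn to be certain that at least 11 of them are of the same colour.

62

An adversary could hand out at most 10 marbles per colour (purple, brown run out sooner): 10 + 10 + 10 + 10 + 5 + 10 + 6 = 61 marbles and still no colour has 11.
By pigeonhole, one more marble lands in a colour already at 10, so 62 draws are enough and 61 are not.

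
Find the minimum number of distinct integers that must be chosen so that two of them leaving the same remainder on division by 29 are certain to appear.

The 29 residue classes mod 29 are the pigeonholes.
With 29 integers one could put 1 in each residue class and have no class reach 2.
The 30th integer pushes some class to 2, so 29·1 + 1 = 30.

30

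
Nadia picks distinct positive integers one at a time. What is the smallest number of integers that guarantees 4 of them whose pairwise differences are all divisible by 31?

94

Integers whose pairwise differences are multiples of 31 are exactly those sharing a remainder mod 31. By the pigeonhole principle, the 31 residue classes mod 31 are the pigeonholes.
With 93 integers one could put 3 in each residue class and have no class reach 4.
The 94th integer pushes some class to 4, so 31·3 + 1 = 94.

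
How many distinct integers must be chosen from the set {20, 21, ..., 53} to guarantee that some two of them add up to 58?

Group the elements by complementary pair {x, 58−x}: {20,38}, {21,37}, {22,36}, …, giving 9 two-element pairs, the single value 29 (it cannot pair with itself since the integers are distinct), and 15 integers whose partner 58−x falls outside [20,53].
By the pigeonhole principle, treating each of those 25 groups as a pigeonhole, one can pick one integer per group — 25 integers — with no two summing to 58.
The 26th integer lands in an occupied pair, forcing a sum of 58.

26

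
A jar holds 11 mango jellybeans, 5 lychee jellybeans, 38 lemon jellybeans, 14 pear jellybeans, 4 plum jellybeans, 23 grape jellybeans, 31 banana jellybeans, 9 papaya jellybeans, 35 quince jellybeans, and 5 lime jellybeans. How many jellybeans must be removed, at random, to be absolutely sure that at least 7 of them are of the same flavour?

57

An adversary could hand out at most 6 jellybeans per flavour (lychee, plum, lime run out sooner): 6 + 5 + 6 + 6 + 4 + 6 + 6 + 6 + 6 + 5 = 56 jellybeans and still no flavour has 7.
One more jellybean lands in a flavour already at 6, so 57 draws are enough and 56 are not.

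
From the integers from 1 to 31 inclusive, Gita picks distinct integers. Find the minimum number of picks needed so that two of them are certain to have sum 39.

Group the elements by complementary pair {x, 39−x}: {8,31}, {9,30}, {10,29}, …, giving 12 two-element pairs and 7 integers whose partner 39−x falls outside [1,31].
Treating each of those 19 groups as a pigeonhole, one can pick one integer per group — 19 integers — with no two summing to 39.
The 20th integer lands in an occupied pair, forcing a sum of 39.

20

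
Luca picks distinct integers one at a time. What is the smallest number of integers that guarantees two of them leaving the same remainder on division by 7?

8

Pigeonhole: the 7 residue classes mod 7 are the pigeonholes.
With 7 integers one could put 1 in each residue class and have no class reach 2.
The 8th integer pushes some class to 2, so 7·1 + 1 = 8.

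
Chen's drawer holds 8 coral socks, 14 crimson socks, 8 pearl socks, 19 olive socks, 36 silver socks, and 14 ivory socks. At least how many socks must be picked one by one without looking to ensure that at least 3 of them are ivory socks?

In the worst case for collecting ivory socks, every non-ivory sock comes out first.
There are 8 + 14 + 8 + 19 + 36 = 85 non-ivory socks altogether.
After those, each further sock must be ivory, so 85 + 3 = 88 draws guarantee 3 ivory socks.

88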